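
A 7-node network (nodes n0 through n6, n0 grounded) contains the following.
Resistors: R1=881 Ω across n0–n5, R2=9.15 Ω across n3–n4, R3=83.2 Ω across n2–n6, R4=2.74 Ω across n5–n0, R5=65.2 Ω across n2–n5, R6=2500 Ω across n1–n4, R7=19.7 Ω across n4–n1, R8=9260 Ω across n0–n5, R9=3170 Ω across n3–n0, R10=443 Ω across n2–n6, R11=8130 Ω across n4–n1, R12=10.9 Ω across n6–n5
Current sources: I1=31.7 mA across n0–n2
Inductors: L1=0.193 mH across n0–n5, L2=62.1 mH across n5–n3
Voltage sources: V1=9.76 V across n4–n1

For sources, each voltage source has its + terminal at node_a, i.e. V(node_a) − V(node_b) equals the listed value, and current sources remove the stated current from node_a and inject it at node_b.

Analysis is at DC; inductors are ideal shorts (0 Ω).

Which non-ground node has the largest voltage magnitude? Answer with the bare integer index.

Apply KCL at each of the 6 non-ground nodes and solve the resulting linear system.
Node n1: branches {R6, R7, R11, V1} → V_1 = -9.760
Node n2: branches {I1, R3, R5, R10} → V_2 = 1.145
Node n3: branches {R2, R9, L2} → V_3 = 0.000
Node n4: branches {R2, R6, R7, R11, V1} → V_4 = 0.000
Node n5: branches {R1, R4, R5, R8, L1, L2, R12} → V_5 = 0.000
Node n6: branches {R3, R10, R12} → V_6 = 0.1542
Source currents: i(L1)=-0.03170, i(L2)=0.000, i(V1)=-0.5005

1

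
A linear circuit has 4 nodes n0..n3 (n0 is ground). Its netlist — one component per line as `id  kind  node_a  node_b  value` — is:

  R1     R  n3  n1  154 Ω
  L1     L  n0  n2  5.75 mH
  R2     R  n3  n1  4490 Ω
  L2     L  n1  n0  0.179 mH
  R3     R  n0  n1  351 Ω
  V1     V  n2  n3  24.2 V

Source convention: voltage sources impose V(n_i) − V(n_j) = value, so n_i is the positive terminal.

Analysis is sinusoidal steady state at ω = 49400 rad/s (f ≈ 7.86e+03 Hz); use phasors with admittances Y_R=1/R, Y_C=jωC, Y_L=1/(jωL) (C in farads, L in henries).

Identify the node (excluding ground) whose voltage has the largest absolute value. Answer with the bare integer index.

Element admittances at ω=49400 rad/s:
  Y(R1) = 0.006494+0.000j S between n3,n1
  Y(L1) = 0.000-0.003521j S between n0,n2
  Y(R2) = 0.0002227+0.000j S between n3,n1
  Y(L2) = 0.000-0.1131j S between n1,n0
  Y(R3) = 0.002849+0.000j S between n0,n1
  V1: constraint V(n2)−V(n3) = 24.2
Assemble and solve the 4×4 MNA system:
  V(n1)=-0.5873-0.2806j  V(n2)=18.64+9.489j  V(n3)=-5.561+9.489j
  i(V1)=-0.03341+0.06562j

2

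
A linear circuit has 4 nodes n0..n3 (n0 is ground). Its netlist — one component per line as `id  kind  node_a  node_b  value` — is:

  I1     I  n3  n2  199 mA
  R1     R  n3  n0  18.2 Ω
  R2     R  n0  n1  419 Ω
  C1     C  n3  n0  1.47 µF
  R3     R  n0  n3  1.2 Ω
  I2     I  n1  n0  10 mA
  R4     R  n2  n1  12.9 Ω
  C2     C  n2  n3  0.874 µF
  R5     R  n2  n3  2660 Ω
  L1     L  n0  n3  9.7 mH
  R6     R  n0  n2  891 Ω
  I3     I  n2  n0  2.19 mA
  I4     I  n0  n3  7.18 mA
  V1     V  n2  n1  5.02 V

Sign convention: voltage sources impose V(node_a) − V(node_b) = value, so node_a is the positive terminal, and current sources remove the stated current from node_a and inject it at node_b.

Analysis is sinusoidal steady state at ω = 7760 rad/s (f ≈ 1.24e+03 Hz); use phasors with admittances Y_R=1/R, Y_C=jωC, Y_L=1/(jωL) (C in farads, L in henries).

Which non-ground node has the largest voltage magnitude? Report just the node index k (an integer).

2

Element admittances at ω=7760 rad/s:
  I1: injects 0.199 A into n2 (from n3)
  Y(R1) = 0.05495+0.000j S between n3,n0
  Y(R2) = 0.002387+0.000j S between n0,n1
  Y(C1) = 0.000+0.01141j S between n3,n0
  Y(R3) = 0.8333+0.000j S between n0,n3
  I2: injects 0.01 A into n0 (from n1)
  Y(R4) = 0.07752+0.000j S between n2,n1
  Y(C2) = 0.000+0.006782j S between n2,n3
  Y(R5) = 0.0003759+0.000j S between n2,n3
  Y(L1) = 0.000-0.01329j S between n0,n3
  Y(R6) = 0.001122+0.000j S between n0,n2
  I3: injects 0.00219 A into n0 (from n2)
  I4: injects 0.00718 A into n3 (from n0)
  V1: constraint V(n2)−V(n1) = 5.02
Assemble and solve the 4×4 MNA system:
  V(n1)=7.555-22.02j  V(n2)=12.57-22.02j  V(n3)=-0.04201+0.08689j
  i(V1)=-0.3611-0.05255j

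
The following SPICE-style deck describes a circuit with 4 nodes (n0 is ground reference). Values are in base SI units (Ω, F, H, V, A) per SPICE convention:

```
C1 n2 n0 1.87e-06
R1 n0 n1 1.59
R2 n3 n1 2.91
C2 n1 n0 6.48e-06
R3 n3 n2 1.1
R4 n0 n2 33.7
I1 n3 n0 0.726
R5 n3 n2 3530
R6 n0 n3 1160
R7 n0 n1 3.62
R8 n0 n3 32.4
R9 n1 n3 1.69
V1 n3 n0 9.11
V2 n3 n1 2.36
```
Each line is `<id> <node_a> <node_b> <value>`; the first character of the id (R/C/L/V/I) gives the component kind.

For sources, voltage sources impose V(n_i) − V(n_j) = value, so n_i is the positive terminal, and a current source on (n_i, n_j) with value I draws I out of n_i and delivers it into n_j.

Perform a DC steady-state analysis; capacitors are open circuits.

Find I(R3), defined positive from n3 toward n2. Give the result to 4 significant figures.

Apply KCL at each of the 3 non-ground nodes and solve the resulting linear system.
Node n1: branches {R1, R2, C2, R7, R9, V2} → V_1 = 6.750
Node n2: branches {C1, R3, R4, R5} → V_2 = 8.822
Node n3: branches {R2, R3, I1, R5, R6, R8, R9, V1, V2} → V_3 = 9.110
Source currents: i(V1)=-7.387, i(V2)=3.902

0.2617 A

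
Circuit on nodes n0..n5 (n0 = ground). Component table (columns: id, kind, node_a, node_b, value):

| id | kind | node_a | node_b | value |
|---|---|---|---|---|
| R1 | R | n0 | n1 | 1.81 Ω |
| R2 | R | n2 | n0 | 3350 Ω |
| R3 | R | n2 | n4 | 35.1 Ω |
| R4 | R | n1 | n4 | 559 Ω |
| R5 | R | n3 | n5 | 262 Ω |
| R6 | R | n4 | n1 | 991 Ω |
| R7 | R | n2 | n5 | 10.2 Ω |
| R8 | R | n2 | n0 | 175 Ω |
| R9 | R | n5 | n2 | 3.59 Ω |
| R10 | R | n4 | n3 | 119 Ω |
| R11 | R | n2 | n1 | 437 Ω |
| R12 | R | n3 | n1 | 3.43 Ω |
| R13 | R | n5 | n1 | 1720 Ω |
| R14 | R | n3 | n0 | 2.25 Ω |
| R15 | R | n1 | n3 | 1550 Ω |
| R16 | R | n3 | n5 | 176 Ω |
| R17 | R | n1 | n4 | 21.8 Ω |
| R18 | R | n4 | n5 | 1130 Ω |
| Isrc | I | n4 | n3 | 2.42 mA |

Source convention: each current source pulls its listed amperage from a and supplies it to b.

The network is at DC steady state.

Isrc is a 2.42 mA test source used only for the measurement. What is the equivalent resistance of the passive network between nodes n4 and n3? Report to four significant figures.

R_eq = 15.72 Ω

Element admittances at DC:
  Y(R1) = 0.5525 S between n0,n1
  Y(R2) = 0.0002985 S between n2,n0
  Y(R3) = 0.02849 S between n2,n4
  Y(R4) = 0.001789 S between n1,n4
  Y(R5) = 0.003817 S between n3,n5
  Y(R6) = 0.001009 S between n4,n1
  Y(R7) = 0.09804 S between n2,n5
  Y(R8) = 0.005714 S between n2,n0
  Y(R9) = 0.2786 S between n5,n2
  Y(R10) = 0.008403 S between n4,n3
  Y(R11) = 0.002288 S between n2,n1
  Y(R12) = 0.2915 S between n3,n1
  Y(R13) = 0.0005814 S between n5,n1
  Y(R14) = 0.4444 S between n3,n0
  Y(R15) = 0.0006452 S between n1,n3
  Y(R16) = 0.005682 S between n3,n5
  Y(R17) = 0.04587 S between n1,n4
  Y(R18) = 0.0008850 S between n4,n5
  Isrc: injects 0.00242 A into n3 (from n4)
Assemble and solve the 5×5 MNA system:
  V(n1)=-0.001373  V(n2)=-0.02198  V(n3)=0.002005  V(n4)=-0.03604  V(n5)=-0.02140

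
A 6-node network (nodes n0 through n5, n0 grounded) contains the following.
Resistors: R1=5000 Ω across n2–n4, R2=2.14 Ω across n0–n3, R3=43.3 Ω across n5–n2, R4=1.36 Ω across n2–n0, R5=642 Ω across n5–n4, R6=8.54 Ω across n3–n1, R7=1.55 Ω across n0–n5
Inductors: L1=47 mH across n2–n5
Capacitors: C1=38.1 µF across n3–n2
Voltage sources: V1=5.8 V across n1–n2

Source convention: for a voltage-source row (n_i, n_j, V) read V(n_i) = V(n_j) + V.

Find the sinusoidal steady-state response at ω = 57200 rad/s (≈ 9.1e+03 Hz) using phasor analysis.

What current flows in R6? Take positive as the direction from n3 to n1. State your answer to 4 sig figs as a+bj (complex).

-0.6726-0.03527j A

Element admittances at ω=57200 rad/s:
  Y(R1) = 0.0002000+0.000j S between n2,n4
  Y(R2) = 0.4673+0.000j S between n0,n3
  Y(L1) = 0.000-0.0003720j S between n2,n5
  Y(R3) = 0.02309+0.000j S between n5,n2
  Y(R4) = 0.7353+0.000j S between n2,n0
  Y(R5) = 0.001558+0.000j S between n5,n4
  Y(R6) = 0.1171+0.000j S between n3,n1
  Y(R7) = 0.6452+0.000j S between n0,n5
  Y(C1) = 0.000+2.179j S between n3,n2
  V1: constraint V(n1)−V(n2) = 5.8
Assemble and solve the 6×6 MNA system:
  V(n1)=5.779+0.1149j  V(n2)=-0.02144+0.1149j  V(n3)=0.03469-0.1863j  V(n4)=-0.003047+0.01663j  V(n5)=-0.0006849+0.004011j
  i(V1)=-0.6726-0.03527j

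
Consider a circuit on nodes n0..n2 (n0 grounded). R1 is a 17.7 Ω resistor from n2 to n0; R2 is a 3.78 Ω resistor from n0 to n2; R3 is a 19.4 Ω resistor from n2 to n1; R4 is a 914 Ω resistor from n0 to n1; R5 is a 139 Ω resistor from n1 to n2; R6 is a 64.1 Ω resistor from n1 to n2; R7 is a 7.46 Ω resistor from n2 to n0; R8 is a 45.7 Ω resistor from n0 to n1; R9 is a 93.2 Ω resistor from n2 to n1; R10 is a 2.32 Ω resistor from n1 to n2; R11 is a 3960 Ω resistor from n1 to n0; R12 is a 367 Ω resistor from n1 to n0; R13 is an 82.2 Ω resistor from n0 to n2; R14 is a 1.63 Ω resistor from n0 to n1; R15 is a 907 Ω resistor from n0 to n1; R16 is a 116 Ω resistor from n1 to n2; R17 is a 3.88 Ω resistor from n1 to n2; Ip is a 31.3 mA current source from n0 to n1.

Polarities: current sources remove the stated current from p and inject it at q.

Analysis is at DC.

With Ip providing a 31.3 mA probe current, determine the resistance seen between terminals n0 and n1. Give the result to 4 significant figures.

Apply KCL at each of the 2 non-ground nodes and solve the resulting linear system.
Node n1: branches {R3, R4, R5, R6, R8, R9, R10, R11, R12, R14, R15, R16, R17, Ip} → V_1 = 0.03354
Node n2: branches {R1, R2, R3, R5, R6, R7, R9, R10, R13, R16, R17} → V_2 = 0.02100

R_eq = 1.072 Ω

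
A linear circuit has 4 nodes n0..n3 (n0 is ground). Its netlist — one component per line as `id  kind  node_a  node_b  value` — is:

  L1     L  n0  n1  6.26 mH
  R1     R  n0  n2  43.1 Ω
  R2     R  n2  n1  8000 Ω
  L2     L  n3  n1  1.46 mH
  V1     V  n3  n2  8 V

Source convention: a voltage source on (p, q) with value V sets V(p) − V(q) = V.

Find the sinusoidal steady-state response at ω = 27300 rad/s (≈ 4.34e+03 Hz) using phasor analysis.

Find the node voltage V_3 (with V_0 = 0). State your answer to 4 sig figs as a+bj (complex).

MNA unknowns: 3 node voltages V₁..V_3 plus 1 source current (V1)
L1: Y=0.000-0.005851j on G[0,1]
R1: Y=0.02320+0.000j on G[0,2]
R2: Y=0.0001250+0.000j on G[2,1]
L2: Y=0.000-0.02509j on G[3,1]
V1: row V3−V2=8, i_V1 at 3,2
solve → V1=6.231+1.248j, V2=-0.3147+1.571j, V3=7.685+1.571j
aux → i_V1=-0.008119+0.03650j

7.685+1.571j V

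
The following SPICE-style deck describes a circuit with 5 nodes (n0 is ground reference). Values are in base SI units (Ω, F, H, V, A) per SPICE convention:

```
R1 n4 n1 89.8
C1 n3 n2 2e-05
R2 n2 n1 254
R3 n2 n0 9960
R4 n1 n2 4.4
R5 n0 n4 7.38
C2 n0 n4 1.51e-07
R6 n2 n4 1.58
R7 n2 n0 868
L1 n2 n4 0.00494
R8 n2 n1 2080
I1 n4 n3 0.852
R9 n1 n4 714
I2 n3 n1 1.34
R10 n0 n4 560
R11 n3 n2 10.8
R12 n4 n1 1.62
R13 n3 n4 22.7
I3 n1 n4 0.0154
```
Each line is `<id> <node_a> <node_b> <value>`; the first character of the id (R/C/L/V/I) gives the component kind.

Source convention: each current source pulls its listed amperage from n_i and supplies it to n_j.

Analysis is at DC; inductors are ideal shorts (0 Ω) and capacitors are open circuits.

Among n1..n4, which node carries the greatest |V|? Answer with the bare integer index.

Element admittances at DC:
  Y(R1) = 0.01114 S between n4,n1
  Y(C1) = 0.000 S between n3,n2
  Y(R2) = 0.003937 S between n2,n1
  Y(R3) = 0.0001004 S between n2,n0
  Y(R4) = 0.2273 S between n1,n2
  Y(R5) = 0.1355 S between n0,n4
  Y(C2) = 0.000 S between n0,n4
  Y(R6) = 0.6329 S between n2,n4
  Y(R7) = 0.001152 S between n2,n0
  L1: short n2↔n4 (DC inductor)
  Y(R8) = 0.0004808 S between n2,n1
  I1: injects 0.852 A into n3 (from n4)
  Y(R9) = 0.001401 S between n1,n4
  I2: injects 1.34 A into n1 (from n3)
  Y(R10) = 0.001786 S between n0,n4
  Y(R11) = 0.09259 S between n3,n2
  Y(R12) = 0.6173 S between n4,n1
  Y(R13) = 0.04405 S between n3,n4
  I3: injects 0.0154 A into n4 (from n1)
Assemble and solve the 5×5 MNA system:
  V(n1)=1.538  V(n2)=0.000  V(n3)=-3.571  V(n4)=0.000
  i(L1)=0.02556

3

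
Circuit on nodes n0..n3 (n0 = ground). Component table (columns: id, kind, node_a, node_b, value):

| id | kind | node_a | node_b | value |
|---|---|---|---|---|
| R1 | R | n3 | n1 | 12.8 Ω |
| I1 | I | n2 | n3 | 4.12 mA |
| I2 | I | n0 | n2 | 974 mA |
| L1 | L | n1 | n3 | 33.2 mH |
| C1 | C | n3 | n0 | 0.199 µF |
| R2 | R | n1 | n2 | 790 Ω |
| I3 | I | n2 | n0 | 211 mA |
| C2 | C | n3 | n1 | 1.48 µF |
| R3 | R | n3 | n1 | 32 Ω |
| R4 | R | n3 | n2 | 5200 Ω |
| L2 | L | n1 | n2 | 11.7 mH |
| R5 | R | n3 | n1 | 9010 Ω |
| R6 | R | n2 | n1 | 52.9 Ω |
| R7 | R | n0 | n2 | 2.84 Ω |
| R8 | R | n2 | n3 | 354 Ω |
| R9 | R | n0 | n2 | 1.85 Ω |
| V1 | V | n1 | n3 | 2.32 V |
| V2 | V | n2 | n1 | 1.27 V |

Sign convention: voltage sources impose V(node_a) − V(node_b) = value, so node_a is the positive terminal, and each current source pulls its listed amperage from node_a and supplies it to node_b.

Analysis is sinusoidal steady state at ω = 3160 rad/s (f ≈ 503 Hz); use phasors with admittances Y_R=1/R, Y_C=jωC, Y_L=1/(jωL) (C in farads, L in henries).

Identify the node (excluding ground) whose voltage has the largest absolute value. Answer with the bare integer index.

Apply KCL at each of the 3 non-ground nodes and solve the resulting linear system.
Node n1: branches {R1, L1, R2, C2, R3, L2, R5, R6, V1, V2} → V_1 = -0.4152+0.001927j
Node n2: branches {I1, I2, R2, I3, R4, L2, R6, R7, R8, R9, V2} → V_2 = 0.8548+0.001927j
Node n3: branches {R1, I1, L1, C1, C2, R3, R4, R5, R8, V1} → V_3 = -2.735+0.001927j
Source currents: i(V1)=-0.2690+0.009544j, i(V2)=-0.04057+0.03263j

3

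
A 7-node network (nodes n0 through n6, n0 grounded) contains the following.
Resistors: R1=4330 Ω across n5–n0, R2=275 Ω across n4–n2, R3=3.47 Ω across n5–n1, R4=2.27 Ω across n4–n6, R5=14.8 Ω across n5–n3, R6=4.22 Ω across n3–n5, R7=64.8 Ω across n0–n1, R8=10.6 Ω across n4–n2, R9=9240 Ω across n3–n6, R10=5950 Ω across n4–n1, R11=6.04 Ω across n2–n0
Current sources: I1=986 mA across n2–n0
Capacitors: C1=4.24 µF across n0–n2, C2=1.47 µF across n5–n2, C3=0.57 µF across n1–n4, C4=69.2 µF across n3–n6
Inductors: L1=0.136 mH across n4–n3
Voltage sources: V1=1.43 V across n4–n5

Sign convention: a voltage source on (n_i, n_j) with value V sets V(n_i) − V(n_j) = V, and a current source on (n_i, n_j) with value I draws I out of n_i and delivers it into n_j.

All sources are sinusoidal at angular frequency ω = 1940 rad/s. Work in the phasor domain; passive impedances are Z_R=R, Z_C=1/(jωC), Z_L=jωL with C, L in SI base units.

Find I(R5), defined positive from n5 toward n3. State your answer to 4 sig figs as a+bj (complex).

Element admittances at ω=1940 rad/s:
  Y(R1) = 0.0002309+0.000j S between n5,n0
  I1: injects 0.986 A into n0 (from n2)
  Y(R2) = 0.003636+0.000j S between n4,n2
  Y(C1) = 0.000+0.008226j S between n0,n2
  Y(R3) = 0.2882+0.000j S between n5,n1
  Y(R4) = 0.4405+0.000j S between n4,n6
  Y(R5) = 0.06757+0.000j S between n5,n3
  Y(R6) = 0.2370+0.000j S between n3,n5
  Y(R7) = 0.01543+0.000j S between n0,n1
  Y(R8) = 0.09434+0.000j S between n4,n2
  Y(C2) = 0.000+0.002852j S between n5,n2
  Y(C3) = 0.000+0.001106j S between n1,n4
  Y(R9) = 0.0001082+0.000j S between n3,n6
  Y(R10) = 0.0001681+0.000j S between n4,n1
  Y(L1) = 0.000-3.790j S between n4,n3
  Y(C4) = 0.000+0.1342j S between n3,n6
  Y(R11) = 0.1656+0.000j S between n2,n0
  V1: constraint V(n4)−V(n5) = 1.43
Assemble and solve the 7×7 MNA system:
  V(n1)=-5.636+0.2205j  V(n2)=-5.410+0.2479j  V(n3)=-4.519+0.1103j  V(n4)=-4.508+0.2280j  V(n5)=-5.938+0.2280j  V(n6)=-4.477+0.2149j
  i(V1)=-0.5206+0.03655j

-0.09588+0.007954j A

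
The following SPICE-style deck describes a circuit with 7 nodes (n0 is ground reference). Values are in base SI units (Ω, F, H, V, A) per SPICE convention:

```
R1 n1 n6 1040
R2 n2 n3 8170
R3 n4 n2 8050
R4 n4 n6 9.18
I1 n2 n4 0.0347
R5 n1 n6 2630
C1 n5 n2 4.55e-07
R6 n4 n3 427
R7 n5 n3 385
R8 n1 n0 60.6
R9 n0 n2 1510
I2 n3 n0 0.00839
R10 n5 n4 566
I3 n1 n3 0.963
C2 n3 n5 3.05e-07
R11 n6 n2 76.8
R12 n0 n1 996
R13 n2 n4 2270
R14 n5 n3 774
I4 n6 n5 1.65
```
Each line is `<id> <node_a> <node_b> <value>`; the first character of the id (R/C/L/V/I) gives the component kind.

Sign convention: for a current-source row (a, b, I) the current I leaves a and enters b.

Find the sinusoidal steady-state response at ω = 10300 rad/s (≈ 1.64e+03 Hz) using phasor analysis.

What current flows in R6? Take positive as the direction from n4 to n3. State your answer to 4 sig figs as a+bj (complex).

-0.7647+0.4170j A

MNA unknowns: 6 node voltages V₁..V_6
R1: Y=0.0009615+0.000j on G[1,6]
R2: Y=0.0001224+0.000j on G[2,3]
R3: Y=0.0001242+0.000j on G[4,2]
R4: Y=0.1089+0.000j on G[4,6]
I1: z[2]−=0.0347, z[4]+=0.0347
R5: Y=0.0003802+0.000j on G[1,6]
C1: Y=0.000+0.004686j on G[5,2]
R6: Y=0.002342+0.000j on G[4,3]
R7: Y=0.002597+0.000j on G[5,3]
R8: Y=0.01650+0.000j on G[1,0]
R9: Y=0.0006623+0.000j on G[0,2]
I2: z[3]−=0.00839, z[0]+=0.00839
R10: Y=0.001767+0.000j on G[5,4]
I3: z[1]−=0.963, z[3]+=0.963
C2: Y=0.000+0.003141j on G[3,5]
R11: Y=0.01302+0.000j on G[6,2]
R12: Y=0.001004+0.000j on G[0,1]
R13: Y=0.0004405+0.000j on G[2,4]
R14: Y=0.001292+0.000j on G[5,3]
I4: z[6]−=1.65, z[5]+=1.65
solve → V1=-19.93-1.437j, V2=514.1+37.98j, V3=776.0-205.4j, V4=449.4-27.36j, V5=695.3-255.1j, V6=437.8-20.18j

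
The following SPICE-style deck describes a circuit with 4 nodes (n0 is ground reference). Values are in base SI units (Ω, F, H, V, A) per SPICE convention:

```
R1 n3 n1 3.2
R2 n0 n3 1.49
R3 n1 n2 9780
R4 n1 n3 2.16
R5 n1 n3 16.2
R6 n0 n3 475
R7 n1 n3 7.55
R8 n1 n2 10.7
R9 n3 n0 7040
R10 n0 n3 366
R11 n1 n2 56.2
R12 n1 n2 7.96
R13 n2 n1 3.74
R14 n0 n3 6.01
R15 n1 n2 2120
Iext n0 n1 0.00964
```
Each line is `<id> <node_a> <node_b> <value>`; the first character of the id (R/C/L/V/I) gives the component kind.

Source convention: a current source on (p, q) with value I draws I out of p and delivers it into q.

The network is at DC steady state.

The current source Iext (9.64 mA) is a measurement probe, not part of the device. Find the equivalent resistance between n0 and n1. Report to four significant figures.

Element admittances at DC:
  Y(R1) = 0.3125 S between n3,n1
  Y(R2) = 0.6711 S between n0,n3
  Y(R3) = 0.0001022 S between n1,n2
  Y(R4) = 0.4630 S between n1,n3
  Y(R5) = 0.06173 S between n1,n3
  Y(R6) = 0.002105 S between n0,n3
  Y(R7) = 0.1325 S between n1,n3
  Y(R8) = 0.09346 S between n1,n2
  Y(R9) = 0.0001420 S between n3,n0
  Y(R10) = 0.002732 S between n0,n3
  Y(R11) = 0.01779 S between n1,n2
  Y(R12) = 0.1256 S between n1,n2
  Y(R13) = 0.2674 S between n2,n1
  Y(R14) = 0.1664 S between n0,n3
  Y(R15) = 0.0004717 S between n1,n2
  Iext: injects 0.00964 A into n1 (from n0)
Assemble and solve the 3×3 MNA system:
  V(n1)=0.02138  V(n2)=0.02138  V(n3)=0.01144

R_eq = 2.218 Ω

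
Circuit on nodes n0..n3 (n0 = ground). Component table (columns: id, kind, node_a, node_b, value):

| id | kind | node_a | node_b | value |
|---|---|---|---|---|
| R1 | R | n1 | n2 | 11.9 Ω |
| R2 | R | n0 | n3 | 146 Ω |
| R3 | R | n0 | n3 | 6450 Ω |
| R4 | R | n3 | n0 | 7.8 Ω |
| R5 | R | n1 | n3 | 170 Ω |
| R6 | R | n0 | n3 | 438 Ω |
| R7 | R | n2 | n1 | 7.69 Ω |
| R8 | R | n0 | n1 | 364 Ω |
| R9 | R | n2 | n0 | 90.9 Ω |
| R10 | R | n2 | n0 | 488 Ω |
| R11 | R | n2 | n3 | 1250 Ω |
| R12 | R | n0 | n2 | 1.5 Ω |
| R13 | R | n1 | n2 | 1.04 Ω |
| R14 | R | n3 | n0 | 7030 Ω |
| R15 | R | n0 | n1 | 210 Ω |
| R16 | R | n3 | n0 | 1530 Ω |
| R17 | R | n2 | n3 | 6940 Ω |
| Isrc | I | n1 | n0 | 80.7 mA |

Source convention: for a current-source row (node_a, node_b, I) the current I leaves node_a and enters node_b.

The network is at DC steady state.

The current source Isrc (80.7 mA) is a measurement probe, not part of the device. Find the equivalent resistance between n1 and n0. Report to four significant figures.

R_eq = 2.251 Ω

Apply KCL at each of the 3 non-ground nodes and solve the resulting linear system.
Node n1: branches {R1, R5, R7, R8, R13, R15, Isrc} → V_1 = -0.1817
Node n2: branches {R1, R7, R9, R10, R11, R12, R13, R17} → V_2 = -0.1151
Node n3: branches {R2, R3, R4, R5, R6, R11, R14, R16, R17} → V_3 = -0.008113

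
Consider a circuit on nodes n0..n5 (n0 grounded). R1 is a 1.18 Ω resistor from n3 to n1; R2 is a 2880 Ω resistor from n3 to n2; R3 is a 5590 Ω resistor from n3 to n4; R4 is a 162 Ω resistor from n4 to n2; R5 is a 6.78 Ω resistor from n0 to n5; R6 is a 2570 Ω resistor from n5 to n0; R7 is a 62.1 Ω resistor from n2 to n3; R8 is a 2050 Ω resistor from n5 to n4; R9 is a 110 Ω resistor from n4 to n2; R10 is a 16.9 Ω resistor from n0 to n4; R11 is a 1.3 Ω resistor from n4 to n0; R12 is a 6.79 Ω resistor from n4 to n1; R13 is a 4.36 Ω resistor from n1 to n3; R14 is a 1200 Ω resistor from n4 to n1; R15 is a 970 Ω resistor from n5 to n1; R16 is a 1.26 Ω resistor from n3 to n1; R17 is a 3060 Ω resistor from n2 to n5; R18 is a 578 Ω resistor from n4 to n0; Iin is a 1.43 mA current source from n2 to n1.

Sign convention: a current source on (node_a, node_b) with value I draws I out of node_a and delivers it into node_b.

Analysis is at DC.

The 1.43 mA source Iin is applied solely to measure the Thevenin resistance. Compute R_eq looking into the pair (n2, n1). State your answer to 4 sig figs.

R_eq = 32.87 Ω

MNA unknowns: 5 node voltages V₁..V_5
R1: Y=0.8475 on G[3,1]
R2: Y=0.0003472 on G[3,2]
R3: Y=0.0001789 on G[3,4]
R4: Y=0.006173 on G[4,2]
R5: Y=0.1475 on G[0,5]
R6: Y=0.0003891 on G[5,0]
R7: Y=0.01610 on G[2,3]
R8: Y=0.0004878 on G[5,4]
R9: Y=0.009091 on G[4,2]
R10: Y=0.05917 on G[0,4]
R11: Y=0.7692 on G[4,0]
R12: Y=0.1473 on G[4,1]
R13: Y=0.2294 on G[1,3]
R14: Y=0.0008333 on G[4,1]
R15: Y=0.001031 on G[5,1]
R16: Y=0.7937 on G[3,1]
R17: Y=0.0003268 on G[2,5]
R18: Y=0.001730 on G[4,0]
Iin: z[2]−=0.00143, z[1]+=0.00143
solve → V1=0.004455, V2=-0.04255, V3=0.004045, V4=1.107e-05, V5=-6.216e-05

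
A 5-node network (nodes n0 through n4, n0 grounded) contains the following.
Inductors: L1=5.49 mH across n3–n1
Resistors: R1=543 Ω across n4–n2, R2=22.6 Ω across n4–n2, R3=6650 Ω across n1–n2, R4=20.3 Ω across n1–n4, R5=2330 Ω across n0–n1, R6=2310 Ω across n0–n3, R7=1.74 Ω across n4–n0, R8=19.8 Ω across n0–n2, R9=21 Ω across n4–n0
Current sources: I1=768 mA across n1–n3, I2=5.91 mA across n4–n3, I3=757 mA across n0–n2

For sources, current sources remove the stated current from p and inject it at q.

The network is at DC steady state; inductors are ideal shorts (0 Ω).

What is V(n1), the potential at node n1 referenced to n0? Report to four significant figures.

MNA unknowns: 4 node voltages V₁..V_4 plus 1 source current (L1)
L1: row V3−V1=0, i_L1 at 3,1
R1: Y=0.001842 on G[4,2]
R2: Y=0.04425 on G[4,2]
R3: Y=0.0001504 on G[1,2]
R4: Y=0.04926 on G[1,4]
R5: Y=0.0004292 on G[0,1]
I1: z[1]−=0.768, z[3]+=0.768
R6: Y=0.0004329 on G[0,3]
R7: Y=0.5747 on G[4,0]
R8: Y=0.05051 on G[0,2]
I2: z[4]−=0.00591, z[3]+=0.00591
R9: Y=0.04762 on G[4,0]
I3: z[0]−=0.757, z[2]+=0.757
solve → V1=0.6892, V2=8.092, V3=0.6892, V4=0.5587
aux → i_L1=0.7736

0.6892 V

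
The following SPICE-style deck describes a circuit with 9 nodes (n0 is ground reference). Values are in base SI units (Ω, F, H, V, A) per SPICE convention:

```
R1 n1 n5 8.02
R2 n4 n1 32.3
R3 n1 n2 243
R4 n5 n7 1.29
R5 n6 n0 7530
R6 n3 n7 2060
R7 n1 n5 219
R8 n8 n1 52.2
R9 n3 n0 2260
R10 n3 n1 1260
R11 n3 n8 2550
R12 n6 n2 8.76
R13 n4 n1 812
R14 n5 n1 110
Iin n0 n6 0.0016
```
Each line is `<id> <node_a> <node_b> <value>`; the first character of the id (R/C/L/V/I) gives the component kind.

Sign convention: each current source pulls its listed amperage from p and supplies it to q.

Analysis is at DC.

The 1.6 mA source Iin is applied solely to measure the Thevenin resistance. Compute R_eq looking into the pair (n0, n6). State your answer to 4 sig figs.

Element admittances at DC:
  Y(R1) = 0.1247 S between n1,n5
  Y(R2) = 0.03096 S between n4,n1
  Y(R3) = 0.004115 S between n1,n2
  Y(R4) = 0.7752 S between n5,n7
  Y(R5) = 0.0001328 S between n6,n0
  Y(R6) = 0.0004854 S between n3,n7
  Y(R7) = 0.004566 S between n1,n5
  Y(R8) = 0.01916 S between n8,n1
  Y(R9) = 0.0004425 S between n3,n0
  Y(R10) = 0.0007937 S between n3,n1
  Y(R11) = 0.0003922 S between n3,n8
  Y(R12) = 0.1142 S between n6,n2
  Y(R13) = 0.001232 S between n4,n1
  Y(R14) = 0.009091 S between n5,n1
  Iin: injects 0.0016 A into n6 (from n0)
Assemble and solve the 8×8 MNA system:
  V(n1)=3.240  V(n2)=3.515  V(n3)=2.558  V(n4)=3.240  V(n5)=3.237  V(n6)=3.524  V(n7)=3.237  V(n8)=3.226

R_eq = 2203. Ω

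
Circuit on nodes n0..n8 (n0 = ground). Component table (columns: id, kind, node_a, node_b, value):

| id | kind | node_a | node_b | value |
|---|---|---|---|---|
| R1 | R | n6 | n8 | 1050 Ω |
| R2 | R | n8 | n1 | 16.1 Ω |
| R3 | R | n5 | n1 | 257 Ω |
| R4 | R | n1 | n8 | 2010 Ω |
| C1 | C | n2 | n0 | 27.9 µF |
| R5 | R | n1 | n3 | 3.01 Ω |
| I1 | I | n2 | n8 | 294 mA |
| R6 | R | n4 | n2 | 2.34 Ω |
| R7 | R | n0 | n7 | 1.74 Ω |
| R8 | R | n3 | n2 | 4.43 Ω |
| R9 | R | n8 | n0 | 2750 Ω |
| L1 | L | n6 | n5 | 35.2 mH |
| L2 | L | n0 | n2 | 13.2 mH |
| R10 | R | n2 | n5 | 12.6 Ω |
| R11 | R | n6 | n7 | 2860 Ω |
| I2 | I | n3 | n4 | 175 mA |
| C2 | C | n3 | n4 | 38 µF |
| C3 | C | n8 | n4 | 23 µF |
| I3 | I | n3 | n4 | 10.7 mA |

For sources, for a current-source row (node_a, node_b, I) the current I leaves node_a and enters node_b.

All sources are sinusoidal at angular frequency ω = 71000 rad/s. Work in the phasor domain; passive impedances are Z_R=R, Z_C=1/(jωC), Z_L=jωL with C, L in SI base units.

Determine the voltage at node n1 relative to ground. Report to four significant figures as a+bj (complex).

0.4390+0.02414j V

Element admittances at ω=71000 rad/s:
  Y(R1) = 0.0009524+0.000j S between n6,n8
  Y(R2) = 0.06211+0.000j S between n8,n1
  Y(R3) = 0.003891+0.000j S between n5,n1
  Y(R4) = 0.0004975+0.000j S between n1,n8
  Y(C1) = 0.000+1.981j S between n2,n0
  Y(R5) = 0.3322+0.000j S between n1,n3
  I1: injects 0.294 A into n8 (from n2)
  Y(R6) = 0.4274+0.000j S between n4,n2
  Y(R7) = 0.5747+0.000j S between n0,n7
  Y(R8) = 0.2257+0.000j S between n3,n2
  Y(R9) = 0.0003636+0.000j S between n8,n0
  Y(L1) = 0.000-0.0004001j S between n6,n5
  Y(L2) = 0.000-0.001067j S between n0,n2
  Y(R10) = 0.07937+0.000j S between n2,n5
  Y(R11) = 0.0003497+0.000j S between n6,n7
  I2: injects 0.175 A into n4 (from n3)
  Y(C2) = 0.000+2.698j S between n3,n4
  Y(C3) = 0.000+1.633j S between n8,n4
  I3: injects 0.0107 A into n4 (from n3)
Assemble and solve the 8×8 MNA system:
  V(n1)=0.4390+0.02414j  V(n2)=4.924e-05+0.0001470j  V(n3)=0.4399+0.06954j  V(n4)=0.4513-0.03619j  V(n5)=0.02030-0.0003341j  V(n6)=0.3537-0.05498j  V(n7)=0.0002151-3.343e-05j  V(n8)=0.4606-0.2152j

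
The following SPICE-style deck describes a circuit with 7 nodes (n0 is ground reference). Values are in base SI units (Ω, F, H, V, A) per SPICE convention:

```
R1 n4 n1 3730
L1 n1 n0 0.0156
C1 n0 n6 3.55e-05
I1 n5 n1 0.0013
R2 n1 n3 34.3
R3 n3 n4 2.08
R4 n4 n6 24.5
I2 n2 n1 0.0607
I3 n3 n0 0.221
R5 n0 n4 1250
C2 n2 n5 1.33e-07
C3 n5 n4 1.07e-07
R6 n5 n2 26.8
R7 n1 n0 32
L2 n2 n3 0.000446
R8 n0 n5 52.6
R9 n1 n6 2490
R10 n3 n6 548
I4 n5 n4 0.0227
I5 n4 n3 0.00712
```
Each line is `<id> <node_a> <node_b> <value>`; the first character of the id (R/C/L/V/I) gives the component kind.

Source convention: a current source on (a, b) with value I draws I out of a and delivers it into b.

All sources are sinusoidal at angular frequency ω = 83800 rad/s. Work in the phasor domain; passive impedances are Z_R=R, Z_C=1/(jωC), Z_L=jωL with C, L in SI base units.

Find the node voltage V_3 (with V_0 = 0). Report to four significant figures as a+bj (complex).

-3.494+0.2884j V

Element admittances at ω=83800 rad/s:
  Y(R1) = 0.0002681+0.000j S between n4,n1
  Y(L1) = 0.000-0.0007649j S between n1,n0
  Y(C1) = 0.000+2.975j S between n0,n6
  I1: injects 0.0013 A into n1 (from n5)
  Y(R2) = 0.02915+0.000j S between n1,n3
  Y(R3) = 0.4808+0.000j S between n3,n4
  Y(R4) = 0.04082+0.000j S between n4,n6
  I2: injects 0.0607 A into n1 (from n2)
  I3: injects 0.221 A into n0 (from n3)
  Y(R5) = 0.0008000+0.000j S between n0,n4
  Y(C2) = 0.000+0.01115j S between n2,n5
  Y(C3) = 0.000+0.008967j S between n5,n4
  Y(R6) = 0.03731+0.000j S between n5,n2
  Y(R7) = 0.03125+0.000j S between n1,n0
  Y(L2) = 0.000-0.02676j S between n2,n3
  Y(R8) = 0.01901+0.000j S between n0,n5
  Y(R9) = 0.0004016+0.000j S between n1,n6
  Y(R10) = 0.001825+0.000j S between n3,n6
  I4: injects 0.0227 A into n4 (from n5)
  I5: injects 0.00712 A into n3 (from n4)
Assemble and solve the 6×6 MNA system:
  V(n1)=-0.6681+0.1308j  V(n2)=-4.056-0.9149j  V(n3)=-3.494+0.2884j  V(n4)=-3.166+0.2676j  V(n5)=-3.244-0.7545j  V(n6)=0.003204+0.04572j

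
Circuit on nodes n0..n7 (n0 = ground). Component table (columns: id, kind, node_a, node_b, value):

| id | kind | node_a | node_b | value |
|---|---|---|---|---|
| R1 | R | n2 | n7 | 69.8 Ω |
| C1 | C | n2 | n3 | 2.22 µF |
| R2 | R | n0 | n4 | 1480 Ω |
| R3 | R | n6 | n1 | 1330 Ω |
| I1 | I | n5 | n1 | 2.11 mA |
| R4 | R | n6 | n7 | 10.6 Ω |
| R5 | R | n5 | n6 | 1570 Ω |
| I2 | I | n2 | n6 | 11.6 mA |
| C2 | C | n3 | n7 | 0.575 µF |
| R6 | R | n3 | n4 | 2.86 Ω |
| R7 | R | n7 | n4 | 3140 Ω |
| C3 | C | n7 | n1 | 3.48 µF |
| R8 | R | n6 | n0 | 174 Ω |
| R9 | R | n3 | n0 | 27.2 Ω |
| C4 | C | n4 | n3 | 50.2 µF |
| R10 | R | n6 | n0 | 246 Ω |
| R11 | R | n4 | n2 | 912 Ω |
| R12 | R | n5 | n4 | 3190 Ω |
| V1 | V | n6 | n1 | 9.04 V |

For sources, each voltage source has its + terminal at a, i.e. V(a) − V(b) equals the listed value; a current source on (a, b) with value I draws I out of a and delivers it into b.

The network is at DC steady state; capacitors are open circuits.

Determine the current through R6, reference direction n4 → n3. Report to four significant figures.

-0.001364 A

MNA unknowns: 7 node voltages V₁..V_7 plus 1 source current (V1)
R1: Y=0.01433 on G[2,7]
C1: Y=0.000 on G[2,3]
R2: Y=0.0006757 on G[0,4]
R3: Y=0.0007519 on G[6,1]
I1: z[5]−=0.00211, z[1]+=0.00211
R4: Y=0.09434 on G[6,7]
R5: Y=0.0006369 on G[5,6]
I2: z[2]−=0.0116, z[6]+=0.0116
C2: Y=0.000 on G[3,7]
R6: Y=0.3497 on G[3,4]
R7: Y=0.0003185 on G[7,4]
C3: Y=0.000 on G[7,1]
R8: Y=0.005747 on G[6,0]
R9: Y=0.03676 on G[3,0]
C4: Y=0.000 on G[4,3]
R10: Y=0.004065 on G[6,0]
R11: Y=0.001096 on G[4,2]
R12: Y=0.0003135 on G[5,4]
V1: row V6−V1=9.04, i_V1 at 6,1
solve → V1=-8.898, V2=-0.7303, V3=-0.03710, V4=-0.04100, V5=-2.139, V6=0.1418, V7=0.02666
aux → i_V1=-0.008907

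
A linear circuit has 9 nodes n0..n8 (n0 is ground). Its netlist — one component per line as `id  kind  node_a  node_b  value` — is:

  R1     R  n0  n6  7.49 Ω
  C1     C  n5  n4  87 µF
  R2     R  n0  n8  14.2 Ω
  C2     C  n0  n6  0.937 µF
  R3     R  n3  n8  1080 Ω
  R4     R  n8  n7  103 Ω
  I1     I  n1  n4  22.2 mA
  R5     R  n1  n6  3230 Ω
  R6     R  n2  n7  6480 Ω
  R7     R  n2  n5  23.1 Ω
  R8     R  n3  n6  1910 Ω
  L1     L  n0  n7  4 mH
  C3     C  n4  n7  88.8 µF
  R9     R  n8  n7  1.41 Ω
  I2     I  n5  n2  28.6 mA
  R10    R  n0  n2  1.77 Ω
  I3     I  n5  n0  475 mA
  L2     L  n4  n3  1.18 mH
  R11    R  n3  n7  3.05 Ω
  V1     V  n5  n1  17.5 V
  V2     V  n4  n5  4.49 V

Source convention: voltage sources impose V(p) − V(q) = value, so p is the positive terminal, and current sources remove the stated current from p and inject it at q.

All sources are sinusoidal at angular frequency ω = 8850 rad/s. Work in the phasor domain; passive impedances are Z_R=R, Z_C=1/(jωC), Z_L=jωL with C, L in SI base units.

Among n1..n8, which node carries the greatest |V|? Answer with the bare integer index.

1

MNA unknowns: 8 node voltages V₁..V_8 plus 2 source currents (V1, V2)
R1: Y=0.1335+0.000j on G[0,6]
C1: Y=0.000+0.7700j on G[5,4]
R2: Y=0.07042+0.000j on G[0,8]
C2: Y=0.000+0.008292j on G[0,6]
R3: Y=0.0009259+0.000j on G[3,8]
R4: Y=0.009709+0.000j on G[8,7]
I1: z[1]−=0.0222, z[4]+=0.0222
R5: Y=0.0003096+0.000j on G[1,6]
R6: Y=0.0001543+0.000j on G[2,7]
R7: Y=0.04329+0.000j on G[2,5]
R8: Y=0.0005236+0.000j on G[3,6]
L1: Y=0.000-0.02825j on G[0,7]
C3: Y=0.000+0.7859j on G[4,7]
R9: Y=0.7092+0.000j on G[8,7]
I2: z[5]−=0.0286, z[2]+=0.0286
R10: Y=0.5650+0.000j on G[0,2]
I3: z[5]−=0.475, z[0]+=0.475
L2: Y=0.000-0.09576j on G[4,3]
R11: Y=0.3279+0.000j on G[3,7]
V1: row V5−V1=17.5, i_V1 at 5,1
V2: row V4−V5=4.49, i_V2 at 4,5
solve → V1=-24.73-0.5620j, V2=-0.4683-0.04020j, V3=-2.680-0.8338j, V4=-2.743-0.5620j, V5=-7.233-0.5620j, V6=-0.06746-0.0003804j, V7=-2.764-0.8536j, V8=-2.518-0.7775j
aux → i_V1=0.01456-0.0001739j, i_V2=0.2253-3.480j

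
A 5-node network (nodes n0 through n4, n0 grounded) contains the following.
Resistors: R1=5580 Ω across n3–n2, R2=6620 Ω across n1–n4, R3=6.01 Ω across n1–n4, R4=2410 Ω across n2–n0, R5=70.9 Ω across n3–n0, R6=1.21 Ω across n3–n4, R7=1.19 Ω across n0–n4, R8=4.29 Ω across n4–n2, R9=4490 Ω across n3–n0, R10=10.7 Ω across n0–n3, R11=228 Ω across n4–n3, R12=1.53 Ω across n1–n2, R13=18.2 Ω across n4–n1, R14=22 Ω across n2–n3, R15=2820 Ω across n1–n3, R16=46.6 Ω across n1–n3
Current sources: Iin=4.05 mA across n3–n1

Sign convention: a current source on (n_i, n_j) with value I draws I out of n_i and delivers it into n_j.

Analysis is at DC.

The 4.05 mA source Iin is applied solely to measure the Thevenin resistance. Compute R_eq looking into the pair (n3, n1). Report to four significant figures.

R_eq = 3.060 Ω

Element admittances at DC:
  Y(R1) = 0.0001792 S between n3,n2
  Y(R2) = 0.0001511 S between n1,n4
  Y(R3) = 0.1664 S between n1,n4
  Y(R4) = 0.0004149 S between n2,n0
  Y(R5) = 0.01410 S between n3,n0
  Y(R6) = 0.8264 S between n3,n4
  Y(R7) = 0.8403 S between n0,n4
  Y(R8) = 0.2331 S between n4,n2
  Y(R9) = 0.0002227 S between n3,n0
  Y(R10) = 0.09346 S between n0,n3
  Y(R11) = 0.004386 S between n4,n3
  Y(R12) = 0.6536 S between n1,n2
  Y(R13) = 0.05495 S between n4,n1
  Y(R14) = 0.04545 S between n2,n3
  Y(R15) = 0.0003546 S between n1,n3
  Y(R16) = 0.02146 S between n1,n3
  Iin: injects 0.00405 A into n1 (from n3)
Assemble and solve the 4×4 MNA system:
  V(n1)=0.009192  V(n2)=0.006387  V(n3)=-0.003200  V(n4)=0.0004073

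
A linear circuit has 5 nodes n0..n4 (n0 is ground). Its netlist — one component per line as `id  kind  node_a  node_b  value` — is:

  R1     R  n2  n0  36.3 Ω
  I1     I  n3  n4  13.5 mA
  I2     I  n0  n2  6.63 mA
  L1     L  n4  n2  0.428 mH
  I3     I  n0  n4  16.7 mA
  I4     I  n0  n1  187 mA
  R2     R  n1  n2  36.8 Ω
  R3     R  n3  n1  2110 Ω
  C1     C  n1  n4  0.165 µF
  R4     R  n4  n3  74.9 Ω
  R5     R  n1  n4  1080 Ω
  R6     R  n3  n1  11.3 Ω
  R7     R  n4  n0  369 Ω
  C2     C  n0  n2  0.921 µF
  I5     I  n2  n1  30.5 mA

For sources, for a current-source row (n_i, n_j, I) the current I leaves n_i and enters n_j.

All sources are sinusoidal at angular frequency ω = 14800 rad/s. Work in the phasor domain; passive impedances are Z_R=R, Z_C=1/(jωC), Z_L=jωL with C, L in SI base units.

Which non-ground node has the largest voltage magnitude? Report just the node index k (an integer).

Element admittances at ω=14800 rad/s:
  Y(R1) = 0.02755+0.000j S between n2,n0
  I1: injects 0.0135 A into n4 (from n3)
  I2: injects 0.00663 A into n2 (from n0)
  Y(L1) = 0.000-0.1579j S between n4,n2
  I3: injects 0.0167 A into n4 (from n0)
  I4: injects 0.187 A into n1 (from n0)
  Y(R2) = 0.02717+0.000j S between n1,n2
  Y(R3) = 0.0004739+0.000j S between n3,n1
  Y(C1) = 0.000+0.002442j S between n1,n4
  Y(R4) = 0.01335+0.000j S between n4,n3
  Y(R5) = 0.0009259+0.000j S between n1,n4
  Y(R6) = 0.08850+0.000j S between n3,n1
  Y(R7) = 0.002710+0.000j S between n4,n0
  Y(C2) = 0.000+0.01363j S between n0,n2
  I5: injects 0.0305 A into n1 (from n2)
Assemble and solve the 4×4 MNA system:
  V(n1)=10.89-2.803j  V(n2)=5.766-2.643j  V(n3)=10.08-2.716j  V(n4)=5.702-2.139j

1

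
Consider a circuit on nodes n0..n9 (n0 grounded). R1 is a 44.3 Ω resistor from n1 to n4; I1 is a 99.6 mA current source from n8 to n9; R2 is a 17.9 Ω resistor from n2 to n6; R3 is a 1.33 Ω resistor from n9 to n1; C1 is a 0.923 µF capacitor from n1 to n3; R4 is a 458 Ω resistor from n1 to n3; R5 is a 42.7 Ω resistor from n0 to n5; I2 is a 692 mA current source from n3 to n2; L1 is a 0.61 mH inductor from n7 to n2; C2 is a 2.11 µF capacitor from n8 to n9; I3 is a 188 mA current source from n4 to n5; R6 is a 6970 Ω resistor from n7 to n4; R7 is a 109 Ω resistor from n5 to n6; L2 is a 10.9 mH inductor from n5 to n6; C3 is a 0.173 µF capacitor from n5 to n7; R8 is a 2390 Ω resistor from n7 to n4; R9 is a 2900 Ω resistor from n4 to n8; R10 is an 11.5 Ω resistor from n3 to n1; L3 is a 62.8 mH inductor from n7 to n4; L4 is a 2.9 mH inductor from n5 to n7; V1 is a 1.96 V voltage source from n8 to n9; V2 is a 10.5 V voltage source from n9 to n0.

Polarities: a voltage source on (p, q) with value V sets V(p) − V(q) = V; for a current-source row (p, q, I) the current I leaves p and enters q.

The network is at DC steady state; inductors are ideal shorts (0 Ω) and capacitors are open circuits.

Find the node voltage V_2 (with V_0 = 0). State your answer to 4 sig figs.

Apply KCL at each of the 9 non-ground nodes and solve the resulting linear system.
Node n1: branches {R1, R3, C1, R4, R10} → V_1 = 9.879
Node n2: branches {R2, I2, L1} → V_2 = 19.84
Node n3: branches {C1, R4, I2, R10} → V_3 = 2.116
Node n4: branches {R1, I3, R6, R8, R9, L3} → V_4 = 19.84
Node n5: branches {R5, I3, R7, L2, C3, L4} → V_5 = 19.84
Node n6: branches {R2, R7, L2} → V_6 = 19.84
Node n7: branches {L1, R6, C3, R8, L3, L4} → V_7 = 19.84
Node n8: branches {I1, C2, R9, V1} → V_8 = 12.46
Node n9: branches {I1, R3, C2, V1, V2} → V_9 = 10.50
Source currents: i(L1)=-0.6920, i(L2)=0.000, i(L3)=0.4154, i(L4)=-0.2766, i(V1)=-0.09706, i(V2)=-0.4646

19.84 V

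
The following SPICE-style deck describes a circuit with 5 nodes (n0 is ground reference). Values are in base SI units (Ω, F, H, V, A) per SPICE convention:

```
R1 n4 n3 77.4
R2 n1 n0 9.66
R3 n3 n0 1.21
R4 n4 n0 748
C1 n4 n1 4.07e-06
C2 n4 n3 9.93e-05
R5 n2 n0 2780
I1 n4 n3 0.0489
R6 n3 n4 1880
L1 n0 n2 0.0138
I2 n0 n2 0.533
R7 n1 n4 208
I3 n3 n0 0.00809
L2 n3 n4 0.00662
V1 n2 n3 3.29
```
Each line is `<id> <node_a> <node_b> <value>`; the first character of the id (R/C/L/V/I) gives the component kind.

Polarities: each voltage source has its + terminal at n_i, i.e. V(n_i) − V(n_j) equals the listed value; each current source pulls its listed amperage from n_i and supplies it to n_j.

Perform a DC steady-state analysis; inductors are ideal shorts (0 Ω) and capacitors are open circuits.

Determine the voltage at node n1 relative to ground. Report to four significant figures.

Element admittances at DC:
  Y(R1) = 0.01292 S between n4,n3
  Y(R2) = 0.1035 S between n1,n0
  Y(R3) = 0.8264 S between n3,n0
  Y(R4) = 0.001337 S between n4,n0
  Y(C1) = 0.000 S between n4,n1
  Y(C2) = 0.000 S between n4,n3
  Y(R5) = 0.0003597 S between n2,n0
  I1: injects 0.0489 A into n3 (from n4)
  Y(R6) = 0.0005319 S between n3,n4
  L1: short n0↔n2 (DC inductor)
  I2: injects 0.533 A into n2 (from n0)
  Y(R7) = 0.004808 S between n1,n4
  I3: injects 0.00809 A into n0 (from n3)
  L2: short n3↔n4 (DC inductor)
  V1: constraint V(n2)−V(n3) = 3.29
Assemble and solve the 7×7 MNA system:
  V(n1)=-0.1460  V(n2)=0.000  V(n3)=-3.290  V(n4)=-3.290
  i(L1)=-3.263  i(L2)=0.02939  i(V1)=-2.730

-0.1460 V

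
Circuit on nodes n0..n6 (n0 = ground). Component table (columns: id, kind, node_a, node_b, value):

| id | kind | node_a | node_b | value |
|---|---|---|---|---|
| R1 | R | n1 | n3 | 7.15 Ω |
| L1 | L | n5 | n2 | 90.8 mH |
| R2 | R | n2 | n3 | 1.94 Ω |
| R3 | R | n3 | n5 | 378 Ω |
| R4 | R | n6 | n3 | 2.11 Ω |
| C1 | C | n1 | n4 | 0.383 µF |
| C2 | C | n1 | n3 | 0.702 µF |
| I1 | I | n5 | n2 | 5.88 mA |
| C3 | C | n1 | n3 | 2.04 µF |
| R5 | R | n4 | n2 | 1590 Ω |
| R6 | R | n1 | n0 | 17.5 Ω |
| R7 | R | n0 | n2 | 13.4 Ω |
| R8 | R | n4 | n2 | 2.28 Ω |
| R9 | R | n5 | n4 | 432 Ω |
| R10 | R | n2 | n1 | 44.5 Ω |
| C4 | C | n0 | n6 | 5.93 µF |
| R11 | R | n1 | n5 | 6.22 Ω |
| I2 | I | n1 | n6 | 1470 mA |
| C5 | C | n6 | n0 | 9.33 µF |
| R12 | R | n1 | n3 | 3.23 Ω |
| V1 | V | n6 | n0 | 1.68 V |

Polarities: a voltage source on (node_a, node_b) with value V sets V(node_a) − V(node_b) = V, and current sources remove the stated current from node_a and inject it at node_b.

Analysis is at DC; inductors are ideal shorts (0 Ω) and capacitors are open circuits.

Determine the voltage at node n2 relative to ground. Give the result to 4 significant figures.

Element admittances at DC:
  Y(R1) = 0.1399 S between n1,n3
  L1: short n5↔n2 (DC inductor)
  Y(R2) = 0.5155 S between n2,n3
  Y(R3) = 0.002646 S between n3,n5
  Y(R4) = 0.4739 S between n6,n3
  Y(C1) = 0.000 S between n1,n4
  Y(C2) = 0.000 S between n1,n3
  I1: injects 0.00588 A into n2 (from n5)
  Y(C3) = 0.000 S between n1,n3
  Y(R5) = 0.0006289 S between n4,n2
  Y(R6) = 0.05714 S between n1,n0
  Y(R7) = 0.07463 S between n0,n2
  Y(R8) = 0.4386 S between n4,n2
  Y(R9) = 0.002315 S between n5,n4
  Y(R10) = 0.02247 S between n2,n1
  Y(C4) = 0.000 S between n0,n6
  Y(R11) = 0.1608 S between n1,n5
  I2: injects 1.47 A into n6 (from n1)
  Y(C5) = 0.000 S between n6,n0
  Y(R12) = 0.3096 S between n1,n3
  V1: constraint V(n6)−V(n0) = 1.68
Assemble and solve the 8×8 MNA system:
  V(n1)=-3.029  V(n2)=-1.286  V(n3)=-0.8541  V(n4)=-1.286  V(n5)=-1.286  V(n6)=1.680
  i(L1)=-0.2850  i(V1)=0.2690

-1.286 V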